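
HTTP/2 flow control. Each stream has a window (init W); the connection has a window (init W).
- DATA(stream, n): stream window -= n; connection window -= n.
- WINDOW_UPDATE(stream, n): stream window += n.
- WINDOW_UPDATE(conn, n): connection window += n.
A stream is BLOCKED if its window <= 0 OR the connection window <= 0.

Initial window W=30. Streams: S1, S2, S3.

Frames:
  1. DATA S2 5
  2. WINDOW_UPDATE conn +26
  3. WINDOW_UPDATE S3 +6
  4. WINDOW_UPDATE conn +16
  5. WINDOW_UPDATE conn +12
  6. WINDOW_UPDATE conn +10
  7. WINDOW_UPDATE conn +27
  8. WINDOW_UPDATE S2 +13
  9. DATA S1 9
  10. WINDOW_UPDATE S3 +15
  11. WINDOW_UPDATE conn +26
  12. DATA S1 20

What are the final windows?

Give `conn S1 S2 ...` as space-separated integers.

Op 1: conn=25 S1=30 S2=25 S3=30 blocked=[]
Op 2: conn=51 S1=30 S2=25 S3=30 blocked=[]
Op 3: conn=51 S1=30 S2=25 S3=36 blocked=[]
Op 4: conn=67 S1=30 S2=25 S3=36 blocked=[]
Op 5: conn=79 S1=30 S2=25 S3=36 blocked=[]
Op 6: conn=89 S1=30 S2=25 S3=36 blocked=[]
Op 7: conn=116 S1=30 S2=25 S3=36 blocked=[]
Op 8: conn=116 S1=30 S2=38 S3=36 blocked=[]
Op 9: conn=107 S1=21 S2=38 S3=36 blocked=[]
Op 10: conn=107 S1=21 S2=38 S3=51 blocked=[]
Op 11: conn=133 S1=21 S2=38 S3=51 blocked=[]
Op 12: conn=113 S1=1 S2=38 S3=51 blocked=[]

Answer: 113 1 38 51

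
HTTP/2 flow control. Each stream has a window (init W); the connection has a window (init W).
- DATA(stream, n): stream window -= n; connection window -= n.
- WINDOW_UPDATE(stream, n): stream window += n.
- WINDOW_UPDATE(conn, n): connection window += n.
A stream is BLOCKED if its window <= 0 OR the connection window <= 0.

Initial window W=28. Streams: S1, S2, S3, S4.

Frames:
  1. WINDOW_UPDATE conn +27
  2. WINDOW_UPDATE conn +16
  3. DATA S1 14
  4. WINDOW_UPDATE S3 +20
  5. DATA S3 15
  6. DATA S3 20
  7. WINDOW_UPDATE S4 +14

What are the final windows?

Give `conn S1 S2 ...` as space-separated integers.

Answer: 22 14 28 13 42

Derivation:
Op 1: conn=55 S1=28 S2=28 S3=28 S4=28 blocked=[]
Op 2: conn=71 S1=28 S2=28 S3=28 S4=28 blocked=[]
Op 3: conn=57 S1=14 S2=28 S3=28 S4=28 blocked=[]
Op 4: conn=57 S1=14 S2=28 S3=48 S4=28 blocked=[]
Op 5: conn=42 S1=14 S2=28 S3=33 S4=28 blocked=[]
Op 6: conn=22 S1=14 S2=28 S3=13 S4=28 blocked=[]
Op 7: conn=22 S1=14 S2=28 S3=13 S4=42 blocked=[]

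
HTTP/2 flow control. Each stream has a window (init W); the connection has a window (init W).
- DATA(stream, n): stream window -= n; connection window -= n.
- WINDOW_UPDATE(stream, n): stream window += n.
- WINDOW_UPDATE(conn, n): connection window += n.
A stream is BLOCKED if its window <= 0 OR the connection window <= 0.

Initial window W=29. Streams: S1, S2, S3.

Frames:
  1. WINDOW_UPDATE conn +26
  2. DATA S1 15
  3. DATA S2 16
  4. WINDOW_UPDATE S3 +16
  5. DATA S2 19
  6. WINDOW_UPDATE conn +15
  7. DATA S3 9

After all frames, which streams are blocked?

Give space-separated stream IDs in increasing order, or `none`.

Op 1: conn=55 S1=29 S2=29 S3=29 blocked=[]
Op 2: conn=40 S1=14 S2=29 S3=29 blocked=[]
Op 3: conn=24 S1=14 S2=13 S3=29 blocked=[]
Op 4: conn=24 S1=14 S2=13 S3=45 blocked=[]
Op 5: conn=5 S1=14 S2=-6 S3=45 blocked=[2]
Op 6: conn=20 S1=14 S2=-6 S3=45 blocked=[2]
Op 7: conn=11 S1=14 S2=-6 S3=36 blocked=[2]

Answer: S2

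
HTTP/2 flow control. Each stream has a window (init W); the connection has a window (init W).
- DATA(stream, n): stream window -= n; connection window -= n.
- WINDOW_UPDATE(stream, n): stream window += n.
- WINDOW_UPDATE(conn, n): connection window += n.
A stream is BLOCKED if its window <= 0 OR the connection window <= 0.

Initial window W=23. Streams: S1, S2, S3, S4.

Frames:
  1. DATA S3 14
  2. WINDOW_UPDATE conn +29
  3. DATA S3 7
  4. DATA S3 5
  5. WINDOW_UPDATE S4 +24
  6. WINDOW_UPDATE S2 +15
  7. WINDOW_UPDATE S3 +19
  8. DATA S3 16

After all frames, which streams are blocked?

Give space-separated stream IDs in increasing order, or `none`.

Answer: S3

Derivation:
Op 1: conn=9 S1=23 S2=23 S3=9 S4=23 blocked=[]
Op 2: conn=38 S1=23 S2=23 S3=9 S4=23 blocked=[]
Op 3: conn=31 S1=23 S2=23 S3=2 S4=23 blocked=[]
Op 4: conn=26 S1=23 S2=23 S3=-3 S4=23 blocked=[3]
Op 5: conn=26 S1=23 S2=23 S3=-3 S4=47 blocked=[3]
Op 6: conn=26 S1=23 S2=38 S3=-3 S4=47 blocked=[3]
Op 7: conn=26 S1=23 S2=38 S3=16 S4=47 blocked=[]
Op 8: conn=10 S1=23 S2=38 S3=0 S4=47 blocked=[3]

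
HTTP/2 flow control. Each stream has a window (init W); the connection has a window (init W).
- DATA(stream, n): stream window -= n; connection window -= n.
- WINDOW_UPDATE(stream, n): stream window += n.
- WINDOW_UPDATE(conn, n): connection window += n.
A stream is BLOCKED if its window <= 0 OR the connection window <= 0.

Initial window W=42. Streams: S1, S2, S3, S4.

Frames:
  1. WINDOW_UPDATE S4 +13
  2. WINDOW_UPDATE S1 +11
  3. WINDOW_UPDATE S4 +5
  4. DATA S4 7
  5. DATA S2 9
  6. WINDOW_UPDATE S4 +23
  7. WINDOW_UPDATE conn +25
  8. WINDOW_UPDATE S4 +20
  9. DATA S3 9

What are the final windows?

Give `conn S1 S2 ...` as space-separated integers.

Op 1: conn=42 S1=42 S2=42 S3=42 S4=55 blocked=[]
Op 2: conn=42 S1=53 S2=42 S3=42 S4=55 blocked=[]
Op 3: conn=42 S1=53 S2=42 S3=42 S4=60 blocked=[]
Op 4: conn=35 S1=53 S2=42 S3=42 S4=53 blocked=[]
Op 5: conn=26 S1=53 S2=33 S3=42 S4=53 blocked=[]
Op 6: conn=26 S1=53 S2=33 S3=42 S4=76 blocked=[]
Op 7: conn=51 S1=53 S2=33 S3=42 S4=76 blocked=[]
Op 8: conn=51 S1=53 S2=33 S3=42 S4=96 blocked=[]
Op 9: conn=42 S1=53 S2=33 S3=33 S4=96 blocked=[]

Answer: 42 53 33 33 96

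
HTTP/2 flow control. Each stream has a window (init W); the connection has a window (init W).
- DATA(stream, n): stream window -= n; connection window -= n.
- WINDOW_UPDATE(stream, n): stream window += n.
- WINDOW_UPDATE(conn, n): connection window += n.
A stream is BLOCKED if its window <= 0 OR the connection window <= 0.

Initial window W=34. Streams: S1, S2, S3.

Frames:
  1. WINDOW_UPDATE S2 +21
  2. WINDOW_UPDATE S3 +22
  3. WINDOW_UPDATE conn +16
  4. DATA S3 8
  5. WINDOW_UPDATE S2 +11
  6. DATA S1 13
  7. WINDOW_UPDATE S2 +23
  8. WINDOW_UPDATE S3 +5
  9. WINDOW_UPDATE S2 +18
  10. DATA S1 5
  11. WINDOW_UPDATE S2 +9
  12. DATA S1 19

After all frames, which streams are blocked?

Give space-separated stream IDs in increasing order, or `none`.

Answer: S1

Derivation:
Op 1: conn=34 S1=34 S2=55 S3=34 blocked=[]
Op 2: conn=34 S1=34 S2=55 S3=56 blocked=[]
Op 3: conn=50 S1=34 S2=55 S3=56 blocked=[]
Op 4: conn=42 S1=34 S2=55 S3=48 blocked=[]
Op 5: conn=42 S1=34 S2=66 S3=48 blocked=[]
Op 6: conn=29 S1=21 S2=66 S3=48 blocked=[]
Op 7: conn=29 S1=21 S2=89 S3=48 blocked=[]
Op 8: conn=29 S1=21 S2=89 S3=53 blocked=[]
Op 9: conn=29 S1=21 S2=107 S3=53 blocked=[]
Op 10: conn=24 S1=16 S2=107 S3=53 blocked=[]
Op 11: conn=24 S1=16 S2=116 S3=53 blocked=[]
Op 12: conn=5 S1=-3 S2=116 S3=53 blocked=[1]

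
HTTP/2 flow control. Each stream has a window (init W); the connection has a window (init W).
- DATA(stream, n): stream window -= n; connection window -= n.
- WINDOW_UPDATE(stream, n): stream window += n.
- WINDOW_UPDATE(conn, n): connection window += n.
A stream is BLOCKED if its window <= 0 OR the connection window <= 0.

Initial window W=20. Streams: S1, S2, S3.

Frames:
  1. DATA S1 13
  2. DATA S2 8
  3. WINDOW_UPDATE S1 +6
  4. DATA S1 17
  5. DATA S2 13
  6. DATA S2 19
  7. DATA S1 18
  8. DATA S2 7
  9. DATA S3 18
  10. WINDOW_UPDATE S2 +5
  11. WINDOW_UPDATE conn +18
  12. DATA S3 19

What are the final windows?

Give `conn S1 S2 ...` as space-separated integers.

Answer: -94 -22 -22 -17

Derivation:
Op 1: conn=7 S1=7 S2=20 S3=20 blocked=[]
Op 2: conn=-1 S1=7 S2=12 S3=20 blocked=[1, 2, 3]
Op 3: conn=-1 S1=13 S2=12 S3=20 blocked=[1, 2, 3]
Op 4: conn=-18 S1=-4 S2=12 S3=20 blocked=[1, 2, 3]
Op 5: conn=-31 S1=-4 S2=-1 S3=20 blocked=[1, 2, 3]
Op 6: conn=-50 S1=-4 S2=-20 S3=20 blocked=[1, 2, 3]
Op 7: conn=-68 S1=-22 S2=-20 S3=20 blocked=[1, 2, 3]
Op 8: conn=-75 S1=-22 S2=-27 S3=20 blocked=[1, 2, 3]
Op 9: conn=-93 S1=-22 S2=-27 S3=2 blocked=[1, 2, 3]
Op 10: conn=-93 S1=-22 S2=-22 S3=2 blocked=[1, 2, 3]
Op 11: conn=-75 S1=-22 S2=-22 S3=2 blocked=[1, 2, 3]
Op 12: conn=-94 S1=-22 S2=-22 S3=-17 blocked=[1, 2, 3]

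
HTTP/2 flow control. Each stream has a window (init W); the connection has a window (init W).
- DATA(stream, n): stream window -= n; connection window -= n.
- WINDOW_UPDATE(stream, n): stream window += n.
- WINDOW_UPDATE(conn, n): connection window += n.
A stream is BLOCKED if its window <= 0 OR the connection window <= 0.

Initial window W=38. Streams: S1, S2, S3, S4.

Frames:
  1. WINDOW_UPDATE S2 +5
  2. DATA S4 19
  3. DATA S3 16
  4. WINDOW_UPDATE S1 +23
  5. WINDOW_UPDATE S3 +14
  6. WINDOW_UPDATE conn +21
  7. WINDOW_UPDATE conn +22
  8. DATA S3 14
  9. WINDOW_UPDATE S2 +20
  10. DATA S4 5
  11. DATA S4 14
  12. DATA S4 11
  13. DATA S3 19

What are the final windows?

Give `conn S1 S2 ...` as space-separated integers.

Answer: -17 61 63 3 -11

Derivation:
Op 1: conn=38 S1=38 S2=43 S3=38 S4=38 blocked=[]
Op 2: conn=19 S1=38 S2=43 S3=38 S4=19 blocked=[]
Op 3: conn=3 S1=38 S2=43 S3=22 S4=19 blocked=[]
Op 4: conn=3 S1=61 S2=43 S3=22 S4=19 blocked=[]
Op 5: conn=3 S1=61 S2=43 S3=36 S4=19 blocked=[]
Op 6: conn=24 S1=61 S2=43 S3=36 S4=19 blocked=[]
Op 7: conn=46 S1=61 S2=43 S3=36 S4=19 blocked=[]
Op 8: conn=32 S1=61 S2=43 S3=22 S4=19 blocked=[]
Op 9: conn=32 S1=61 S2=63 S3=22 S4=19 blocked=[]
Op 10: conn=27 S1=61 S2=63 S3=22 S4=14 blocked=[]
Op 11: conn=13 S1=61 S2=63 S3=22 S4=0 blocked=[4]
Op 12: conn=2 S1=61 S2=63 S3=22 S4=-11 blocked=[4]
Op 13: conn=-17 S1=61 S2=63 S3=3 S4=-11 blocked=[1, 2, 3, 4]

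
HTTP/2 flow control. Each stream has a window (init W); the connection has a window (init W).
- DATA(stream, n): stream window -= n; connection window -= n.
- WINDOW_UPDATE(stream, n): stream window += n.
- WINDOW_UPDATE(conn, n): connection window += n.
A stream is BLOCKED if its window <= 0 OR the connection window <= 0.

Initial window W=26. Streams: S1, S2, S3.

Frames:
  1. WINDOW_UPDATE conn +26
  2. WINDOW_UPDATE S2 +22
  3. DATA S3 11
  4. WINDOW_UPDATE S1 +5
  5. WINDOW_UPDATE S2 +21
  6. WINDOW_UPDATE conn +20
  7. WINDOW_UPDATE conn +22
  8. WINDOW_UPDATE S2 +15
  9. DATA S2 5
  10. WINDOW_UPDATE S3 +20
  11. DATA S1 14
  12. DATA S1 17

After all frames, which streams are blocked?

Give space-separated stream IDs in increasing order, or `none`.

Answer: S1

Derivation:
Op 1: conn=52 S1=26 S2=26 S3=26 blocked=[]
Op 2: conn=52 S1=26 S2=48 S3=26 blocked=[]
Op 3: conn=41 S1=26 S2=48 S3=15 blocked=[]
Op 4: conn=41 S1=31 S2=48 S3=15 blocked=[]
Op 5: conn=41 S1=31 S2=69 S3=15 blocked=[]
Op 6: conn=61 S1=31 S2=69 S3=15 blocked=[]
Op 7: conn=83 S1=31 S2=69 S3=15 blocked=[]
Op 8: conn=83 S1=31 S2=84 S3=15 blocked=[]
Op 9: conn=78 S1=31 S2=79 S3=15 blocked=[]
Op 10: conn=78 S1=31 S2=79 S3=35 blocked=[]
Op 11: conn=64 S1=17 S2=79 S3=35 blocked=[]
Op 12: conn=47 S1=0 S2=79 S3=35 blocked=[1]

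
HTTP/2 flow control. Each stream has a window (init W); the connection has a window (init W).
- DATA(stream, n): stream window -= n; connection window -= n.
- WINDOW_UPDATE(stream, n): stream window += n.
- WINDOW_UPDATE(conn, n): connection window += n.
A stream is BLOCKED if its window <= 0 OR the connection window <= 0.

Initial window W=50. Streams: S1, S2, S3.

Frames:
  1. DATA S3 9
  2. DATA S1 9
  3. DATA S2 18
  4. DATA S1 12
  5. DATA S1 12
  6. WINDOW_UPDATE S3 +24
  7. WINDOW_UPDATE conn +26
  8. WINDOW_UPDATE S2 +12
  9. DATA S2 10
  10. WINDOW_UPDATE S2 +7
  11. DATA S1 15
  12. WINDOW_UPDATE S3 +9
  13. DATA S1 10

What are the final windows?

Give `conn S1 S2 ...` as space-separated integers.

Op 1: conn=41 S1=50 S2=50 S3=41 blocked=[]
Op 2: conn=32 S1=41 S2=50 S3=41 blocked=[]
Op 3: conn=14 S1=41 S2=32 S3=41 blocked=[]
Op 4: conn=2 S1=29 S2=32 S3=41 blocked=[]
Op 5: conn=-10 S1=17 S2=32 S3=41 blocked=[1, 2, 3]
Op 6: conn=-10 S1=17 S2=32 S3=65 blocked=[1, 2, 3]
Op 7: conn=16 S1=17 S2=32 S3=65 blocked=[]
Op 8: conn=16 S1=17 S2=44 S3=65 blocked=[]
Op 9: conn=6 S1=17 S2=34 S3=65 blocked=[]
Op 10: conn=6 S1=17 S2=41 S3=65 blocked=[]
Op 11: conn=-9 S1=2 S2=41 S3=65 blocked=[1, 2, 3]
Op 12: conn=-9 S1=2 S2=41 S3=74 blocked=[1, 2, 3]
Op 13: conn=-19 S1=-8 S2=41 S3=74 blocked=[1, 2, 3]

Answer: -19 -8 41 74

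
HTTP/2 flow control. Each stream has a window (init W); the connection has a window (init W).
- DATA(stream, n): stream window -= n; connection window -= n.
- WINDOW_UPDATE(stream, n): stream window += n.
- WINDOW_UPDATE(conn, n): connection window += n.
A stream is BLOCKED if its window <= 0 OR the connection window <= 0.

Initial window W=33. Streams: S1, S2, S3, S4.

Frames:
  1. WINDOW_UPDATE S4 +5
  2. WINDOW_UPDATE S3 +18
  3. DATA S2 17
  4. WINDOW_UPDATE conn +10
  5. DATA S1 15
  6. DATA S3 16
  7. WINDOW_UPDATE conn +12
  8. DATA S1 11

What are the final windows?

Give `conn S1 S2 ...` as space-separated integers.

Answer: -4 7 16 35 38

Derivation:
Op 1: conn=33 S1=33 S2=33 S3=33 S4=38 blocked=[]
Op 2: conn=33 S1=33 S2=33 S3=51 S4=38 blocked=[]
Op 3: conn=16 S1=33 S2=16 S3=51 S4=38 blocked=[]
Op 4: conn=26 S1=33 S2=16 S3=51 S4=38 blocked=[]
Op 5: conn=11 S1=18 S2=16 S3=51 S4=38 blocked=[]
Op 6: conn=-5 S1=18 S2=16 S3=35 S4=38 blocked=[1, 2, 3, 4]
Op 7: conn=7 S1=18 S2=16 S3=35 S4=38 blocked=[]
Op 8: conn=-4 S1=7 S2=16 S3=35 S4=38 blocked=[1, 2, 3, 4]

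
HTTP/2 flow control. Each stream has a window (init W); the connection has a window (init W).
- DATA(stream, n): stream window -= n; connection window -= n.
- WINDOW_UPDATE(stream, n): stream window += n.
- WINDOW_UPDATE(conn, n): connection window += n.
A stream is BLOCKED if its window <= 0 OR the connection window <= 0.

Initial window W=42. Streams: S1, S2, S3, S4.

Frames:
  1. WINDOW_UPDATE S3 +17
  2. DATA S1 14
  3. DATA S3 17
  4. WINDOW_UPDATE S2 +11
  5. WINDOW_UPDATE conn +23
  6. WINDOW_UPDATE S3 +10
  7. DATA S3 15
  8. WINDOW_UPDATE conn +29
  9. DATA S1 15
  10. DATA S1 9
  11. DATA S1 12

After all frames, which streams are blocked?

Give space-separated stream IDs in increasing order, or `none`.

Answer: S1

Derivation:
Op 1: conn=42 S1=42 S2=42 S3=59 S4=42 blocked=[]
Op 2: conn=28 S1=28 S2=42 S3=59 S4=42 blocked=[]
Op 3: conn=11 S1=28 S2=42 S3=42 S4=42 blocked=[]
Op 4: conn=11 S1=28 S2=53 S3=42 S4=42 blocked=[]
Op 5: conn=34 S1=28 S2=53 S3=42 S4=42 blocked=[]
Op 6: conn=34 S1=28 S2=53 S3=52 S4=42 blocked=[]
Op 7: conn=19 S1=28 S2=53 S3=37 S4=42 blocked=[]
Op 8: conn=48 S1=28 S2=53 S3=37 S4=42 blocked=[]
Op 9: conn=33 S1=13 S2=53 S3=37 S4=42 blocked=[]
Op 10: conn=24 S1=4 S2=53 S3=37 S4=42 blocked=[]
Op 11: conn=12 S1=-8 S2=53 S3=37 S4=42 blocked=[1]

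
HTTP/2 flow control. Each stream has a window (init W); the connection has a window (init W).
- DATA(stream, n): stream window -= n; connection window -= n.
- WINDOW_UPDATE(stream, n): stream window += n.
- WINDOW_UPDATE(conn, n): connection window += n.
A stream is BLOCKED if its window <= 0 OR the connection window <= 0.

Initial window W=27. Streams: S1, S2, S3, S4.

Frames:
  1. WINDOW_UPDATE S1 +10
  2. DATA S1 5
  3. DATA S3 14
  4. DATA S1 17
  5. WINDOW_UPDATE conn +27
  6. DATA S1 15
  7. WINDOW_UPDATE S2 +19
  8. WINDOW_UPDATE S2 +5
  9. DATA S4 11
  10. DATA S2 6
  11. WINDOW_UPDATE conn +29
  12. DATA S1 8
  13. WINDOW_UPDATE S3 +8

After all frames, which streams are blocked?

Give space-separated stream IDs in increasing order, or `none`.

Answer: S1

Derivation:
Op 1: conn=27 S1=37 S2=27 S3=27 S4=27 blocked=[]
Op 2: conn=22 S1=32 S2=27 S3=27 S4=27 blocked=[]
Op 3: conn=8 S1=32 S2=27 S3=13 S4=27 blocked=[]
Op 4: conn=-9 S1=15 S2=27 S3=13 S4=27 blocked=[1, 2, 3, 4]
Op 5: conn=18 S1=15 S2=27 S3=13 S4=27 blocked=[]
Op 6: conn=3 S1=0 S2=27 S3=13 S4=27 blocked=[1]
Op 7: conn=3 S1=0 S2=46 S3=13 S4=27 blocked=[1]
Op 8: conn=3 S1=0 S2=51 S3=13 S4=27 blocked=[1]
Op 9: conn=-8 S1=0 S2=51 S3=13 S4=16 blocked=[1, 2, 3, 4]
Op 10: conn=-14 S1=0 S2=45 S3=13 S4=16 blocked=[1, 2, 3, 4]
Op 11: conn=15 S1=0 S2=45 S3=13 S4=16 blocked=[1]
Op 12: conn=7 S1=-8 S2=45 S3=13 S4=16 blocked=[1]
Op 13: conn=7 S1=-8 S2=45 S3=21 S4=16 blocked=[1]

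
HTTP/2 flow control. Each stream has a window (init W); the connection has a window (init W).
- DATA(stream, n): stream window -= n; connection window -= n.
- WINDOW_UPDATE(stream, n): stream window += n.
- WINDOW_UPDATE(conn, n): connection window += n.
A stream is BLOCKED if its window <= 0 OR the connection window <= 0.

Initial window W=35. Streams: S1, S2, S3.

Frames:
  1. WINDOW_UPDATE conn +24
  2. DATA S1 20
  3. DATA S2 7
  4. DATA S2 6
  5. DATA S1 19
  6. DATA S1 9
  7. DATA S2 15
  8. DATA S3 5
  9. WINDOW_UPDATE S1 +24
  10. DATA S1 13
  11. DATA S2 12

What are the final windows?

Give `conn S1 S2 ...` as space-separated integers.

Answer: -47 -2 -5 30

Derivation:
Op 1: conn=59 S1=35 S2=35 S3=35 blocked=[]
Op 2: conn=39 S1=15 S2=35 S3=35 blocked=[]
Op 3: conn=32 S1=15 S2=28 S3=35 blocked=[]
Op 4: conn=26 S1=15 S2=22 S3=35 blocked=[]
Op 5: conn=7 S1=-4 S2=22 S3=35 blocked=[1]
Op 6: conn=-2 S1=-13 S2=22 S3=35 blocked=[1, 2, 3]
Op 7: conn=-17 S1=-13 S2=7 S3=35 blocked=[1, 2, 3]
Op 8: conn=-22 S1=-13 S2=7 S3=30 blocked=[1, 2, 3]
Op 9: conn=-22 S1=11 S2=7 S3=30 blocked=[1, 2, 3]
Op 10: conn=-35 S1=-2 S2=7 S3=30 blocked=[1, 2, 3]
Op 11: conn=-47 S1=-2 S2=-5 S3=30 blocked=[1, 2, 3]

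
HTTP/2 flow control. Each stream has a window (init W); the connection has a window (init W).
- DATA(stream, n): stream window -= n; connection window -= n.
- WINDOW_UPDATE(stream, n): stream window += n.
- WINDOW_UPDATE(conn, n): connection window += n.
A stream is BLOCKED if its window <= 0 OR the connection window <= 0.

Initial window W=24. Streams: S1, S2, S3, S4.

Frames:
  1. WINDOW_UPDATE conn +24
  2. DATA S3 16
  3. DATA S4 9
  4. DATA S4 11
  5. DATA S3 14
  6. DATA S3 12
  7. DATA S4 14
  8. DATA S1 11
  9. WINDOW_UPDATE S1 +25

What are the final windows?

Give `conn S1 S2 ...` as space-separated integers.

Op 1: conn=48 S1=24 S2=24 S3=24 S4=24 blocked=[]
Op 2: conn=32 S1=24 S2=24 S3=8 S4=24 blocked=[]
Op 3: conn=23 S1=24 S2=24 S3=8 S4=15 blocked=[]
Op 4: conn=12 S1=24 S2=24 S3=8 S4=4 blocked=[]
Op 5: conn=-2 S1=24 S2=24 S3=-6 S4=4 blocked=[1, 2, 3, 4]
Op 6: conn=-14 S1=24 S2=24 S3=-18 S4=4 blocked=[1, 2, 3, 4]
Op 7: conn=-28 S1=24 S2=24 S3=-18 S4=-10 blocked=[1, 2, 3, 4]
Op 8: conn=-39 S1=13 S2=24 S3=-18 S4=-10 blocked=[1, 2, 3, 4]
Op 9: conn=-39 S1=38 S2=24 S3=-18 S4=-10 blocked=[1, 2, 3, 4]

Answer: -39 38 24 -18 -10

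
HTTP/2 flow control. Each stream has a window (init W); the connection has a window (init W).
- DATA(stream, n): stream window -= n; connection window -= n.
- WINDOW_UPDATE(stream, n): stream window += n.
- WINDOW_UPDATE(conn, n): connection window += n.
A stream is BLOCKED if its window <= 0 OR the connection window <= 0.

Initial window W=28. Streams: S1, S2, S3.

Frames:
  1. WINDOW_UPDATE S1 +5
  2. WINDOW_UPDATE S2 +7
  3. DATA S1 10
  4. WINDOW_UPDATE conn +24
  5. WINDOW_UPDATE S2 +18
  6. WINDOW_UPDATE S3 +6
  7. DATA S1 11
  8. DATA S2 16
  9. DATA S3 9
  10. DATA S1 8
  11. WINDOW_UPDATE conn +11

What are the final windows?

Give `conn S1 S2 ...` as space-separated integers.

Op 1: conn=28 S1=33 S2=28 S3=28 blocked=[]
Op 2: conn=28 S1=33 S2=35 S3=28 blocked=[]
Op 3: conn=18 S1=23 S2=35 S3=28 blocked=[]
Op 4: conn=42 S1=23 S2=35 S3=28 blocked=[]
Op 5: conn=42 S1=23 S2=53 S3=28 blocked=[]
Op 6: conn=42 S1=23 S2=53 S3=34 blocked=[]
Op 7: conn=31 S1=12 S2=53 S3=34 blocked=[]
Op 8: conn=15 S1=12 S2=37 S3=34 blocked=[]
Op 9: conn=6 S1=12 S2=37 S3=25 blocked=[]
Op 10: conn=-2 S1=4 S2=37 S3=25 blocked=[1, 2, 3]
Op 11: conn=9 S1=4 S2=37 S3=25 blocked=[]

Answer: 9 4 37 25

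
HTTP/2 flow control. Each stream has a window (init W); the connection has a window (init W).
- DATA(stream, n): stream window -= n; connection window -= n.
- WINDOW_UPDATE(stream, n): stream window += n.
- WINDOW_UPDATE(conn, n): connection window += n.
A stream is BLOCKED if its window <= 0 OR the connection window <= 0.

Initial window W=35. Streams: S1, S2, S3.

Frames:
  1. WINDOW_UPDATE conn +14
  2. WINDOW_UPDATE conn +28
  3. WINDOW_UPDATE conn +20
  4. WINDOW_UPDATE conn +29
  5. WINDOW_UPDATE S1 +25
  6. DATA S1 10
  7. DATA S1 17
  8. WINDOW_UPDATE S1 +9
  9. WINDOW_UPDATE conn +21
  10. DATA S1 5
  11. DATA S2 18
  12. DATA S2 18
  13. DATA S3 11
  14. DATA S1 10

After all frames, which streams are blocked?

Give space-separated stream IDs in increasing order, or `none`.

Op 1: conn=49 S1=35 S2=35 S3=35 blocked=[]
Op 2: conn=77 S1=35 S2=35 S3=35 blocked=[]
Op 3: conn=97 S1=35 S2=35 S3=35 blocked=[]
Op 4: conn=126 S1=35 S2=35 S3=35 blocked=[]
Op 5: conn=126 S1=60 S2=35 S3=35 blocked=[]
Op 6: conn=116 S1=50 S2=35 S3=35 blocked=[]
Op 7: conn=99 S1=33 S2=35 S3=35 blocked=[]
Op 8: conn=99 S1=42 S2=35 S3=35 blocked=[]
Op 9: conn=120 S1=42 S2=35 S3=35 blocked=[]
Op 10: conn=115 S1=37 S2=35 S3=35 blocked=[]
Op 11: conn=97 S1=37 S2=17 S3=35 blocked=[]
Op 12: conn=79 S1=37 S2=-1 S3=35 blocked=[2]
Op 13: conn=68 S1=37 S2=-1 S3=24 blocked=[2]
Op 14: conn=58 S1=27 S2=-1 S3=24 blocked=[2]

Answer: S2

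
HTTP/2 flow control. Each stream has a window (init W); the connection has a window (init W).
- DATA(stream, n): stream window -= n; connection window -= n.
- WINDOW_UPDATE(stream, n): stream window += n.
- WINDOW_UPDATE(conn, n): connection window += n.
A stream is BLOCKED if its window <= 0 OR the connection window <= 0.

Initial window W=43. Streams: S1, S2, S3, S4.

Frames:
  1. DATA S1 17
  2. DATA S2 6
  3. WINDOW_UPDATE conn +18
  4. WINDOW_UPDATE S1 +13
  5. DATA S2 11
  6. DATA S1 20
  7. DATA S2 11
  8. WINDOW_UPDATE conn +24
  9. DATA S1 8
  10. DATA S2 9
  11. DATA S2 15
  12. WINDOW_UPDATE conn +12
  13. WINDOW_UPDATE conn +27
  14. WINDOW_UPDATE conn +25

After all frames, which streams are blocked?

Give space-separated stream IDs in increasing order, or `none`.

Op 1: conn=26 S1=26 S2=43 S3=43 S4=43 blocked=[]
Op 2: conn=20 S1=26 S2=37 S3=43 S4=43 blocked=[]
Op 3: conn=38 S1=26 S2=37 S3=43 S4=43 blocked=[]
Op 4: conn=38 S1=39 S2=37 S3=43 S4=43 blocked=[]
Op 5: conn=27 S1=39 S2=26 S3=43 S4=43 blocked=[]
Op 6: conn=7 S1=19 S2=26 S3=43 S4=43 blocked=[]
Op 7: conn=-4 S1=19 S2=15 S3=43 S4=43 blocked=[1, 2, 3, 4]
Op 8: conn=20 S1=19 S2=15 S3=43 S4=43 blocked=[]
Op 9: conn=12 S1=11 S2=15 S3=43 S4=43 blocked=[]
Op 10: conn=3 S1=11 S2=6 S3=43 S4=43 blocked=[]
Op 11: conn=-12 S1=11 S2=-9 S3=43 S4=43 blocked=[1, 2, 3, 4]
Op 12: conn=0 S1=11 S2=-9 S3=43 S4=43 blocked=[1, 2, 3, 4]
Op 13: conn=27 S1=11 S2=-9 S3=43 S4=43 blocked=[2]
Op 14: conn=52 S1=11 S2=-9 S3=43 S4=43 blocked=[2]

Answer: S2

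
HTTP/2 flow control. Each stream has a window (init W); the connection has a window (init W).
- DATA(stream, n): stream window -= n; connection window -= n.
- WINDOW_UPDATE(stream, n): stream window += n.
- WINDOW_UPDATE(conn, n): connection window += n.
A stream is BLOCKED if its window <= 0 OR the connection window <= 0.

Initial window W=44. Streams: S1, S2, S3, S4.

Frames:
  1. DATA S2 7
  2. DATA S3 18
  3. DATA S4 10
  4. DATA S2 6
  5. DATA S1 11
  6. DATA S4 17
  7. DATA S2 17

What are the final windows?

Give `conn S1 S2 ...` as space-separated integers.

Answer: -42 33 14 26 17

Derivation:
Op 1: conn=37 S1=44 S2=37 S3=44 S4=44 blocked=[]
Op 2: conn=19 S1=44 S2=37 S3=26 S4=44 blocked=[]
Op 3: conn=9 S1=44 S2=37 S3=26 S4=34 blocked=[]
Op 4: conn=3 S1=44 S2=31 S3=26 S4=34 blocked=[]
Op 5: conn=-8 S1=33 S2=31 S3=26 S4=34 blocked=[1, 2, 3, 4]
Op 6: conn=-25 S1=33 S2=31 S3=26 S4=17 blocked=[1, 2, 3, 4]
Op 7: conn=-42 S1=33 S2=14 S3=26 S4=17 blocked=[1, 2, 3, 4]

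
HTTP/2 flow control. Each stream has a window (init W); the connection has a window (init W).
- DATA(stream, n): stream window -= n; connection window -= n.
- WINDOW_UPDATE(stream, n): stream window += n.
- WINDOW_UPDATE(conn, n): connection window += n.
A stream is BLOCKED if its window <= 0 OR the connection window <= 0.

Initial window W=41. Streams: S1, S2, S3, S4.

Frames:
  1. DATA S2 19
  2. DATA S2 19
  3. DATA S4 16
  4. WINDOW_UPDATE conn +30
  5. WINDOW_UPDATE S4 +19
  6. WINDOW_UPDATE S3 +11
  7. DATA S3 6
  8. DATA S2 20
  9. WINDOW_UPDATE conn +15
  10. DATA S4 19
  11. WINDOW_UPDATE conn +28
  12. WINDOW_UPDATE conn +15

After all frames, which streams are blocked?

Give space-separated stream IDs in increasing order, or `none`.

Answer: S2

Derivation:
Op 1: conn=22 S1=41 S2=22 S3=41 S4=41 blocked=[]
Op 2: conn=3 S1=41 S2=3 S3=41 S4=41 blocked=[]
Op 3: conn=-13 S1=41 S2=3 S3=41 S4=25 blocked=[1, 2, 3, 4]
Op 4: conn=17 S1=41 S2=3 S3=41 S4=25 blocked=[]
Op 5: conn=17 S1=41 S2=3 S3=41 S4=44 blocked=[]
Op 6: conn=17 S1=41 S2=3 S3=52 S4=44 blocked=[]
Op 7: conn=11 S1=41 S2=3 S3=46 S4=44 blocked=[]
Op 8: conn=-9 S1=41 S2=-17 S3=46 S4=44 blocked=[1, 2, 3, 4]
Op 9: conn=6 S1=41 S2=-17 S3=46 S4=44 blocked=[2]
Op 10: conn=-13 S1=41 S2=-17 S3=46 S4=25 blocked=[1, 2, 3, 4]
Op 11: conn=15 S1=41 S2=-17 S3=46 S4=25 blocked=[2]
Op 12: conn=30 S1=41 S2=-17 S3=46 S4=25 blocked=[2]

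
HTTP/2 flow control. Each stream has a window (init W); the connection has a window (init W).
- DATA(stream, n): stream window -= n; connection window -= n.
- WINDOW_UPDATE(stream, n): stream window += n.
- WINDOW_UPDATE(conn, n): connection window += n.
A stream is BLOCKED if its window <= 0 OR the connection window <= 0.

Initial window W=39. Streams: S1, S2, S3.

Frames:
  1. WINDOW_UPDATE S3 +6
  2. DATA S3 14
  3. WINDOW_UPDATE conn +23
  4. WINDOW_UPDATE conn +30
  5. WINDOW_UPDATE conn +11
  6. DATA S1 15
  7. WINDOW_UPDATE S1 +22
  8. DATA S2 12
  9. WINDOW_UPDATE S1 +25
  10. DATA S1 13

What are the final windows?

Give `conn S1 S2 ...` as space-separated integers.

Op 1: conn=39 S1=39 S2=39 S3=45 blocked=[]
Op 2: conn=25 S1=39 S2=39 S3=31 blocked=[]
Op 3: conn=48 S1=39 S2=39 S3=31 blocked=[]
Op 4: conn=78 S1=39 S2=39 S3=31 blocked=[]
Op 5: conn=89 S1=39 S2=39 S3=31 blocked=[]
Op 6: conn=74 S1=24 S2=39 S3=31 blocked=[]
Op 7: conn=74 S1=46 S2=39 S3=31 blocked=[]
Op 8: conn=62 S1=46 S2=27 S3=31 blocked=[]
Op 9: conn=62 S1=71 S2=27 S3=31 blocked=[]
Op 10: conn=49 S1=58 S2=27 S3=31 blocked=[]

Answer: 49 58 27 31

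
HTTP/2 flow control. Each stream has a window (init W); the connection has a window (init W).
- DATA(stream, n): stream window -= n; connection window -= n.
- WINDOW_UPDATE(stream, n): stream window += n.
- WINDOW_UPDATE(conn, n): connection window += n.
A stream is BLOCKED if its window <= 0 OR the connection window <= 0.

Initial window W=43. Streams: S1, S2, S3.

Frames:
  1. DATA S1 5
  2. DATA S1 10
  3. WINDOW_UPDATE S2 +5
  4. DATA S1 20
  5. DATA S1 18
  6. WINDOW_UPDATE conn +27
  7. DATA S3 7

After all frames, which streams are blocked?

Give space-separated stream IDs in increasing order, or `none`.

Op 1: conn=38 S1=38 S2=43 S3=43 blocked=[]
Op 2: conn=28 S1=28 S2=43 S3=43 blocked=[]
Op 3: conn=28 S1=28 S2=48 S3=43 blocked=[]
Op 4: conn=8 S1=8 S2=48 S3=43 blocked=[]
Op 5: conn=-10 S1=-10 S2=48 S3=43 blocked=[1, 2, 3]
Op 6: conn=17 S1=-10 S2=48 S3=43 blocked=[1]
Op 7: conn=10 S1=-10 S2=48 S3=36 blocked=[1]

Answer: S1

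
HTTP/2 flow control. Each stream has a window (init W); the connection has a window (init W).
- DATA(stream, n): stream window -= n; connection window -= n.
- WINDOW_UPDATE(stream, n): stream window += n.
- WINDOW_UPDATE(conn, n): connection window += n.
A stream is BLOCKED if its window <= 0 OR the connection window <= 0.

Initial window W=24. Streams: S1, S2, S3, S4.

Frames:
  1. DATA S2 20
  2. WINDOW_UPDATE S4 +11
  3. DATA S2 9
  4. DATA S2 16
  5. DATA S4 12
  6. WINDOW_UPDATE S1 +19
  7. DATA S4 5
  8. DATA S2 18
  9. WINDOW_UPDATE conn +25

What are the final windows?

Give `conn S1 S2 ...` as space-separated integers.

Answer: -31 43 -39 24 18

Derivation:
Op 1: conn=4 S1=24 S2=4 S3=24 S4=24 blocked=[]
Op 2: conn=4 S1=24 S2=4 S3=24 S4=35 blocked=[]
Op 3: conn=-5 S1=24 S2=-5 S3=24 S4=35 blocked=[1, 2, 3, 4]
Op 4: conn=-21 S1=24 S2=-21 S3=24 S4=35 blocked=[1, 2, 3, 4]
Op 5: conn=-33 S1=24 S2=-21 S3=24 S4=23 blocked=[1, 2, 3, 4]
Op 6: conn=-33 S1=43 S2=-21 S3=24 S4=23 blocked=[1, 2, 3, 4]
Op 7: conn=-38 S1=43 S2=-21 S3=24 S4=18 blocked=[1, 2, 3, 4]
Op 8: conn=-56 S1=43 S2=-39 S3=24 S4=18 blocked=[1, 2, 3, 4]
Op 9: conn=-31 S1=43 S2=-39 S3=24 S4=18 blocked=[1, 2, 3, 4]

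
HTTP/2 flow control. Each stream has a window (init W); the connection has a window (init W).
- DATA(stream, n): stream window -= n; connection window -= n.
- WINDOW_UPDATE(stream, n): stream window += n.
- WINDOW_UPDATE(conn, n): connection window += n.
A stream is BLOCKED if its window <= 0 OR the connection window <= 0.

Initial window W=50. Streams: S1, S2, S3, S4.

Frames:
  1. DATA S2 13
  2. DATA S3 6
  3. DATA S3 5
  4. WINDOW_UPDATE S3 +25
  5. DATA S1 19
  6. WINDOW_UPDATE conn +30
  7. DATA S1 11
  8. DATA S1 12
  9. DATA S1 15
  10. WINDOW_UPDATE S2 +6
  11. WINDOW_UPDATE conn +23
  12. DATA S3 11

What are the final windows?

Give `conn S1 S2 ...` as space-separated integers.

Answer: 11 -7 43 53 50

Derivation:
Op 1: conn=37 S1=50 S2=37 S3=50 S4=50 blocked=[]
Op 2: conn=31 S1=50 S2=37 S3=44 S4=50 blocked=[]
Op 3: conn=26 S1=50 S2=37 S3=39 S4=50 blocked=[]
Op 4: conn=26 S1=50 S2=37 S3=64 S4=50 blocked=[]
Op 5: conn=7 S1=31 S2=37 S3=64 S4=50 blocked=[]
Op 6: conn=37 S1=31 S2=37 S3=64 S4=50 blocked=[]
Op 7: conn=26 S1=20 S2=37 S3=64 S4=50 blocked=[]
Op 8: conn=14 S1=8 S2=37 S3=64 S4=50 blocked=[]
Op 9: conn=-1 S1=-7 S2=37 S3=64 S4=50 blocked=[1, 2, 3, 4]
Op 10: conn=-1 S1=-7 S2=43 S3=64 S4=50 blocked=[1, 2, 3, 4]
Op 11: conn=22 S1=-7 S2=43 S3=64 S4=50 blocked=[1]
Op 12: conn=11 S1=-7 S2=43 S3=53 S4=50 blocked=[1]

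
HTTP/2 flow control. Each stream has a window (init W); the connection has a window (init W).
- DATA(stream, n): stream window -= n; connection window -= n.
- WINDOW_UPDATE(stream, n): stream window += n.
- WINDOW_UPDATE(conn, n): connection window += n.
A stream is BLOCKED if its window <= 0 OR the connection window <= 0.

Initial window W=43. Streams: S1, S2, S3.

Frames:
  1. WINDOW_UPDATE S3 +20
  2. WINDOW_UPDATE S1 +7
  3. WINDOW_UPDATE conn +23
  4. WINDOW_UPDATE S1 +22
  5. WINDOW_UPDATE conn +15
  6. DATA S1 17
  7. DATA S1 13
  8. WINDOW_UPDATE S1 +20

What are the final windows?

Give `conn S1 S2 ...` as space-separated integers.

Answer: 51 62 43 63

Derivation:
Op 1: conn=43 S1=43 S2=43 S3=63 blocked=[]
Op 2: conn=43 S1=50 S2=43 S3=63 blocked=[]
Op 3: conn=66 S1=50 S2=43 S3=63 blocked=[]
Op 4: conn=66 S1=72 S2=43 S3=63 blocked=[]
Op 5: conn=81 S1=72 S2=43 S3=63 blocked=[]
Op 6: conn=64 S1=55 S2=43 S3=63 blocked=[]
Op 7: conn=51 S1=42 S2=43 S3=63 blocked=[]
Op 8: conn=51 S1=62 S2=43 S3=63 blocked=[]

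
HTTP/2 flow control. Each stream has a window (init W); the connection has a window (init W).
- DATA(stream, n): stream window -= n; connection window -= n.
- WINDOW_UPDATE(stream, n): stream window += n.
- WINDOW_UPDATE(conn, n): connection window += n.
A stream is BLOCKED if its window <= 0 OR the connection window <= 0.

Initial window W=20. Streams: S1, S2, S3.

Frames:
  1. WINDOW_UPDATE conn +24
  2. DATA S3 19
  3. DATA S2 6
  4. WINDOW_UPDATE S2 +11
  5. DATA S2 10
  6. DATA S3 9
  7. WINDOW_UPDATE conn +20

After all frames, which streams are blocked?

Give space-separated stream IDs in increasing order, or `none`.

Op 1: conn=44 S1=20 S2=20 S3=20 blocked=[]
Op 2: conn=25 S1=20 S2=20 S3=1 blocked=[]
Op 3: conn=19 S1=20 S2=14 S3=1 blocked=[]
Op 4: conn=19 S1=20 S2=25 S3=1 blocked=[]
Op 5: conn=9 S1=20 S2=15 S3=1 blocked=[]
Op 6: conn=0 S1=20 S2=15 S3=-8 blocked=[1, 2, 3]
Op 7: conn=20 S1=20 S2=15 S3=-8 blocked=[3]

Answer: S3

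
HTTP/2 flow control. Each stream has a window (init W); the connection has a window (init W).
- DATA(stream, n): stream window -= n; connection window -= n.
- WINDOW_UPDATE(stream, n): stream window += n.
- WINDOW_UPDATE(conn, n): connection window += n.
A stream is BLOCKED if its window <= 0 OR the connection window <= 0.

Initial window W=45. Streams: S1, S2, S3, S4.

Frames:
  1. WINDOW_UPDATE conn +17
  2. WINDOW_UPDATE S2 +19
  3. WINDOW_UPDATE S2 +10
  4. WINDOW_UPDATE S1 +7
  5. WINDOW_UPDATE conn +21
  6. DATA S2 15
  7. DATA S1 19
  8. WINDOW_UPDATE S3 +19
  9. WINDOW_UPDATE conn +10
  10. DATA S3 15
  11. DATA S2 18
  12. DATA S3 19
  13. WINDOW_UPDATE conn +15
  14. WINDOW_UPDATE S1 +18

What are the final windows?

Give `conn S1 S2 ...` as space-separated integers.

Op 1: conn=62 S1=45 S2=45 S3=45 S4=45 blocked=[]
Op 2: conn=62 S1=45 S2=64 S3=45 S4=45 blocked=[]
Op 3: conn=62 S1=45 S2=74 S3=45 S4=45 blocked=[]
Op 4: conn=62 S1=52 S2=74 S3=45 S4=45 blocked=[]
Op 5: conn=83 S1=52 S2=74 S3=45 S4=45 blocked=[]
Op 6: conn=68 S1=52 S2=59 S3=45 S4=45 blocked=[]
Op 7: conn=49 S1=33 S2=59 S3=45 S4=45 blocked=[]
Op 8: conn=49 S1=33 S2=59 S3=64 S4=45 blocked=[]
Op 9: conn=59 S1=33 S2=59 S3=64 S4=45 blocked=[]
Op 10: conn=44 S1=33 S2=59 S3=49 S4=45 blocked=[]
Op 11: conn=26 S1=33 S2=41 S3=49 S4=45 blocked=[]
Op 12: conn=7 S1=33 S2=41 S3=30 S4=45 blocked=[]
Op 13: conn=22 S1=33 S2=41 S3=30 S4=45 blocked=[]
Op 14: conn=22 S1=51 S2=41 S3=30 S4=45 blocked=[]

Answer: 22 51 41 30 45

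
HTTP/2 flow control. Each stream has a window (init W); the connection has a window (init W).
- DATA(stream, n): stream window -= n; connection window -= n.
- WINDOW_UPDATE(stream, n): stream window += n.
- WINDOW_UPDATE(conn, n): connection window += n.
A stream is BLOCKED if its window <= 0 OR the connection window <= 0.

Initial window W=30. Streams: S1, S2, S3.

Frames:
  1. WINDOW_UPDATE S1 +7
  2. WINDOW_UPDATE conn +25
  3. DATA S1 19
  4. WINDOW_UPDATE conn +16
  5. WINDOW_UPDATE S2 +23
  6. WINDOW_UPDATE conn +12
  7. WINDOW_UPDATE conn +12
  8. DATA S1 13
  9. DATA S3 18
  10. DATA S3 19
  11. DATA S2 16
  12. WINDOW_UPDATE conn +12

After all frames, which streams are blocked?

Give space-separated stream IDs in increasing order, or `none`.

Answer: S3

Derivation:
Op 1: conn=30 S1=37 S2=30 S3=30 blocked=[]
Op 2: conn=55 S1=37 S2=30 S3=30 blocked=[]
Op 3: conn=36 S1=18 S2=30 S3=30 blocked=[]
Op 4: conn=52 S1=18 S2=30 S3=30 blocked=[]
Op 5: conn=52 S1=18 S2=53 S3=30 blocked=[]
Op 6: conn=64 S1=18 S2=53 S3=30 blocked=[]
Op 7: conn=76 S1=18 S2=53 S3=30 blocked=[]
Op 8: conn=63 S1=5 S2=53 S3=30 blocked=[]
Op 9: conn=45 S1=5 S2=53 S3=12 blocked=[]
Op 10: conn=26 S1=5 S2=53 S3=-7 blocked=[3]
Op 11: conn=10 S1=5 S2=37 S3=-7 blocked=[3]
Op 12: conn=22 S1=5 S2=37 S3=-7 blocked=[3]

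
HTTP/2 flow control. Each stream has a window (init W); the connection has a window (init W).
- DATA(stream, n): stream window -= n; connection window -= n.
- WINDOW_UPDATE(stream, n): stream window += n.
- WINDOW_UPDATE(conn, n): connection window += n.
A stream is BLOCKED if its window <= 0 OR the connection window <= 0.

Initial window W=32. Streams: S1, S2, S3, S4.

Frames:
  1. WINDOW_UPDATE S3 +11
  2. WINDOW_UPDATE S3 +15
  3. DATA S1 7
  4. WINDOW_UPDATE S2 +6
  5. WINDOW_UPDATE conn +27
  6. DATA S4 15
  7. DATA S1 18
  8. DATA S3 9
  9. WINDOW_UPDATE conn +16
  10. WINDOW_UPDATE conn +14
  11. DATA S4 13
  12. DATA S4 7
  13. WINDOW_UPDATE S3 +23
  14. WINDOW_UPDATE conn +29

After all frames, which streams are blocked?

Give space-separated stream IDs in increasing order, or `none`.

Answer: S4

Derivation:
Op 1: conn=32 S1=32 S2=32 S3=43 S4=32 blocked=[]
Op 2: conn=32 S1=32 S2=32 S3=58 S4=32 blocked=[]
Op 3: conn=25 S1=25 S2=32 S3=58 S4=32 blocked=[]
Op 4: conn=25 S1=25 S2=38 S3=58 S4=32 blocked=[]
Op 5: conn=52 S1=25 S2=38 S3=58 S4=32 blocked=[]
Op 6: conn=37 S1=25 S2=38 S3=58 S4=17 blocked=[]
Op 7: conn=19 S1=7 S2=38 S3=58 S4=17 blocked=[]
Op 8: conn=10 S1=7 S2=38 S3=49 S4=17 blocked=[]
Op 9: conn=26 S1=7 S2=38 S3=49 S4=17 blocked=[]
Op 10: conn=40 S1=7 S2=38 S3=49 S4=17 blocked=[]
Op 11: conn=27 S1=7 S2=38 S3=49 S4=4 blocked=[]
Op 12: conn=20 S1=7 S2=38 S3=49 S4=-3 blocked=[4]
Op 13: conn=20 S1=7 S2=38 S3=72 S4=-3 blocked=[4]
Op 14: conn=49 S1=7 S2=38 S3=72 S4=-3 blocked=[4]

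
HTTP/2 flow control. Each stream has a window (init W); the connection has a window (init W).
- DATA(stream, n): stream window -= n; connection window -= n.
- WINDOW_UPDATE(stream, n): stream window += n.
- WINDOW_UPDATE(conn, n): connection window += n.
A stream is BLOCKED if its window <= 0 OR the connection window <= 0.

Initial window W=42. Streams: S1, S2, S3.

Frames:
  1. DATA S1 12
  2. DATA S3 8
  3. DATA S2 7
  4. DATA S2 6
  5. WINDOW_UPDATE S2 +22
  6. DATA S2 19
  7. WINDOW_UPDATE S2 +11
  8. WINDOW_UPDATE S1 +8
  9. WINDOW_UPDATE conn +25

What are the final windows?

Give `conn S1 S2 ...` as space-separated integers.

Answer: 15 38 43 34

Derivation:
Op 1: conn=30 S1=30 S2=42 S3=42 blocked=[]
Op 2: conn=22 S1=30 S2=42 S3=34 blocked=[]
Op 3: conn=15 S1=30 S2=35 S3=34 blocked=[]
Op 4: conn=9 S1=30 S2=29 S3=34 blocked=[]
Op 5: conn=9 S1=30 S2=51 S3=34 blocked=[]
Op 6: conn=-10 S1=30 S2=32 S3=34 blocked=[1, 2, 3]
Op 7: conn=-10 S1=30 S2=43 S3=34 blocked=[1, 2, 3]
Op 8: conn=-10 S1=38 S2=43 S3=34 blocked=[1, 2, 3]
Op 9: conn=15 S1=38 S2=43 S3=34 blocked=[]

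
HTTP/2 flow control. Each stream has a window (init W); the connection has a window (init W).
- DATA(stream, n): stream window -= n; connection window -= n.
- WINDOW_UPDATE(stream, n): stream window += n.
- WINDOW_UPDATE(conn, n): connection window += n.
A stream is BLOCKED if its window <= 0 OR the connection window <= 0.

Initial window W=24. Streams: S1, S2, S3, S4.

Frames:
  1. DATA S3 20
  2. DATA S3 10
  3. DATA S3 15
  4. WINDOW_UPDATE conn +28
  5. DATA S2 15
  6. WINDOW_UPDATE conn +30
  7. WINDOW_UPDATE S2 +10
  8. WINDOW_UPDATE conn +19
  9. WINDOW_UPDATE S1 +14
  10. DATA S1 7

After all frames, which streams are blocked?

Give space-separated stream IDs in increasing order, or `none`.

Op 1: conn=4 S1=24 S2=24 S3=4 S4=24 blocked=[]
Op 2: conn=-6 S1=24 S2=24 S3=-6 S4=24 blocked=[1, 2, 3, 4]
Op 3: conn=-21 S1=24 S2=24 S3=-21 S4=24 blocked=[1, 2, 3, 4]
Op 4: conn=7 S1=24 S2=24 S3=-21 S4=24 blocked=[3]
Op 5: conn=-8 S1=24 S2=9 S3=-21 S4=24 blocked=[1, 2, 3, 4]
Op 6: conn=22 S1=24 S2=9 S3=-21 S4=24 blocked=[3]
Op 7: conn=22 S1=24 S2=19 S3=-21 S4=24 blocked=[3]
Op 8: conn=41 S1=24 S2=19 S3=-21 S4=24 blocked=[3]
Op 9: conn=41 S1=38 S2=19 S3=-21 S4=24 blocked=[3]
Op 10: conn=34 S1=31 S2=19 S3=-21 S4=24 blocked=[3]

Answer: S3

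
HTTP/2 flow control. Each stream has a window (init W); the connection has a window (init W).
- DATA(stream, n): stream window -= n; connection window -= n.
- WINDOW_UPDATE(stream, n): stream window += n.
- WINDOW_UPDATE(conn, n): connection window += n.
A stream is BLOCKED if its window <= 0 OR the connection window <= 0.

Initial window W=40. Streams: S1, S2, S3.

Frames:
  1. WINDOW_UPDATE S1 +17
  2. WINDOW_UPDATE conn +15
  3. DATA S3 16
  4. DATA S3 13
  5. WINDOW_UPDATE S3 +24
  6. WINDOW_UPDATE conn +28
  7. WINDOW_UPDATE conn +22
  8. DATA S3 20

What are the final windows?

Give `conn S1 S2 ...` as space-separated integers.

Answer: 56 57 40 15

Derivation:
Op 1: conn=40 S1=57 S2=40 S3=40 blocked=[]
Op 2: conn=55 S1=57 S2=40 S3=40 blocked=[]
Op 3: conn=39 S1=57 S2=40 S3=24 blocked=[]
Op 4: conn=26 S1=57 S2=40 S3=11 blocked=[]
Op 5: conn=26 S1=57 S2=40 S3=35 blocked=[]
Op 6: conn=54 S1=57 S2=40 S3=35 blocked=[]
Op 7: conn=76 S1=57 S2=40 S3=35 blocked=[]
Op 8: conn=56 S1=57 S2=40 S3=15 blocked=[]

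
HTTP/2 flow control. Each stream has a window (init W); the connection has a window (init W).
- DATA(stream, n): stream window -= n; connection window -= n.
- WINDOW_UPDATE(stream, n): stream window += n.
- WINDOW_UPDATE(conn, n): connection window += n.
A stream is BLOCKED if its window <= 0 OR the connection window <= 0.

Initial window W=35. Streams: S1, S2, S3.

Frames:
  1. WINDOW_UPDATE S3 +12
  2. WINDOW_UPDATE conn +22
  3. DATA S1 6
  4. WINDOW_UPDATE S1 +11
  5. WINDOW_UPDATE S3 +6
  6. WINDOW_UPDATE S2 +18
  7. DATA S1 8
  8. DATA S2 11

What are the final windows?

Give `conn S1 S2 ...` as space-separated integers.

Answer: 32 32 42 53

Derivation:
Op 1: conn=35 S1=35 S2=35 S3=47 blocked=[]
Op 2: conn=57 S1=35 S2=35 S3=47 blocked=[]
Op 3: conn=51 S1=29 S2=35 S3=47 blocked=[]
Op 4: conn=51 S1=40 S2=35 S3=47 blocked=[]
Op 5: conn=51 S1=40 S2=35 S3=53 blocked=[]
Op 6: conn=51 S1=40 S2=53 S3=53 blocked=[]
Op 7: conn=43 S1=32 S2=53 S3=53 blocked=[]
Op 8: conn=32 S1=32 S2=42 S3=53 blocked=[]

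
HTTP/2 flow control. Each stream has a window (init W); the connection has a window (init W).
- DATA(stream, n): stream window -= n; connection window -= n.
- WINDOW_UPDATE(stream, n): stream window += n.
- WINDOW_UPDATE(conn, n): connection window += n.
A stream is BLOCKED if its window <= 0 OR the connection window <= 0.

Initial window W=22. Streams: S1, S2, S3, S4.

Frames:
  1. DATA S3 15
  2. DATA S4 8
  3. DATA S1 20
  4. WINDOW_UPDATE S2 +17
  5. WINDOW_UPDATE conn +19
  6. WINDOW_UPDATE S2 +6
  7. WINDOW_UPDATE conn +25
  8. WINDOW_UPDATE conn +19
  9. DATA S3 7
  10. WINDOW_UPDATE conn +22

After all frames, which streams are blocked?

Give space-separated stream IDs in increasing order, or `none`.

Op 1: conn=7 S1=22 S2=22 S3=7 S4=22 blocked=[]
Op 2: conn=-1 S1=22 S2=22 S3=7 S4=14 blocked=[1, 2, 3, 4]
Op 3: conn=-21 S1=2 S2=22 S3=7 S4=14 blocked=[1, 2, 3, 4]
Op 4: conn=-21 S1=2 S2=39 S3=7 S4=14 blocked=[1, 2, 3, 4]
Op 5: conn=-2 S1=2 S2=39 S3=7 S4=14 blocked=[1, 2, 3, 4]
Op 6: conn=-2 S1=2 S2=45 S3=7 S4=14 blocked=[1, 2, 3, 4]
Op 7: conn=23 S1=2 S2=45 S3=7 S4=14 blocked=[]
Op 8: conn=42 S1=2 S2=45 S3=7 S4=14 blocked=[]
Op 9: conn=35 S1=2 S2=45 S3=0 S4=14 blocked=[3]
Op 10: conn=57 S1=2 S2=45 S3=0 S4=14 blocked=[3]

Answer: S3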